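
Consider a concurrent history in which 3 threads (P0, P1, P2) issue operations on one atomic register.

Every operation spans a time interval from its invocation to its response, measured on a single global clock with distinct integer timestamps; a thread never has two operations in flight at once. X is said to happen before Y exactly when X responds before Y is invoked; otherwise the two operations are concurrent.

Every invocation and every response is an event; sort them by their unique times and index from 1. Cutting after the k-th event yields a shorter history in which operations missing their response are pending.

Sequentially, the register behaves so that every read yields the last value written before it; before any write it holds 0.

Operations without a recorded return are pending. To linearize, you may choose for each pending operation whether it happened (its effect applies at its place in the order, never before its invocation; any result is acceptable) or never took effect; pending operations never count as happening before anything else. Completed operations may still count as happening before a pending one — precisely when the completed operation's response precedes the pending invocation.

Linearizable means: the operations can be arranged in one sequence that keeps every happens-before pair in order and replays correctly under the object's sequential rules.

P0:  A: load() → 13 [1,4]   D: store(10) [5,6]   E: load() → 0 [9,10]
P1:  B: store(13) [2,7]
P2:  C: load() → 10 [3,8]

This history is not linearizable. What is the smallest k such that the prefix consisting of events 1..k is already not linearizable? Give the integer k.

10

one valid order for events 1..9 is B, A, D, C:
after step 1 (B store(13)): value 13
after step 2 (A load() → 13): value 13
after step 3 (D store(10)): value 10
after step 4 (C load() → 10): value 10
with event 10 included (E responding at time 10), all real-time-consistent orders fail
e.g. A, B, C, D, E: illegal at step 1, since A load() → 13 cannot apply there
e.g. A, B, D, C, E: illegal at step 1, since A load() → 13 cannot apply there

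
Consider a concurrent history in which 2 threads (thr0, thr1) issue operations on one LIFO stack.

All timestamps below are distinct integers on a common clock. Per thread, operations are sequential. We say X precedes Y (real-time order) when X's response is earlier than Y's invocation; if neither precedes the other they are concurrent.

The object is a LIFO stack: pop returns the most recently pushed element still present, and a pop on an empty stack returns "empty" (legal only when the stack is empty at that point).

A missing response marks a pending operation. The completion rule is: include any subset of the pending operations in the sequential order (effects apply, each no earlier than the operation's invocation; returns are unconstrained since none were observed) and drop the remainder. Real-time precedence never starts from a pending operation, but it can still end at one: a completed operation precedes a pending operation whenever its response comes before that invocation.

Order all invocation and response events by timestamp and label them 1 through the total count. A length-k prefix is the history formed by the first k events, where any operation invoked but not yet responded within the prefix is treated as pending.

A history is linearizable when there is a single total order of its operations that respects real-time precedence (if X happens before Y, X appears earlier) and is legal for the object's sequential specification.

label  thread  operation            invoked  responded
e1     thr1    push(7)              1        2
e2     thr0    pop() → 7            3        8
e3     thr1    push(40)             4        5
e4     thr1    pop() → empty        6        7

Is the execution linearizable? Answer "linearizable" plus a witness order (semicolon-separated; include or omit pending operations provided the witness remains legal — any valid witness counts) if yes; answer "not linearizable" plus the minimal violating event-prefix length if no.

not linearizable — minimal violating prefix: 7 events

cut after 6 events: linearizable; cut after 7 events (e4 responds, time 7): not linearizable
one real-time candidate order over the 3 completed operations — the LIFO stack replay rejects it
including or dropping the 1 pending operation (e2) in any combination fails
one such order, e1, e3, e4 (pending dropped), breaks at step 3 where e4 pop() → empty is illegal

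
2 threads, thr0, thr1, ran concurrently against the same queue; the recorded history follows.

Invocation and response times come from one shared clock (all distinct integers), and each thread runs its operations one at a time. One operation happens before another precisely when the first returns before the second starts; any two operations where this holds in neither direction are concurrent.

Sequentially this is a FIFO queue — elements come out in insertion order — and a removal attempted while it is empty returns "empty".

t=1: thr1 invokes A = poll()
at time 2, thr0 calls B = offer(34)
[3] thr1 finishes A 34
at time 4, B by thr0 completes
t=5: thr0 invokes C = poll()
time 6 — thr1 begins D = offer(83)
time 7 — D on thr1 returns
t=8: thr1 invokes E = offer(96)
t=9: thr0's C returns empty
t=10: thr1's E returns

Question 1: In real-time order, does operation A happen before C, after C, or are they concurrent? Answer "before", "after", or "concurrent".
before

A spans [1,3], C spans [5,9]
resp(A)=3 < inv(C)=5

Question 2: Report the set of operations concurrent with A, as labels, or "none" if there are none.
B

concurrent with A ([1,3]): every op whose interval crosses 1..3
B [2,4]: concurrent
C [5,9]: after
D [6,7]: after
E [8,10]: after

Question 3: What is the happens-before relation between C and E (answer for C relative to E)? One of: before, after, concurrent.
concurrent

C spans [5,9], E spans [8,10]
the intervals overlap in both directions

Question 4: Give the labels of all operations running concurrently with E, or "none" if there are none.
C

E spans [8,10]; an op avoiding the whole window 8..10 is ordered, any other is concurrent
A [1,3]: before
B [2,4]: before
C [5,9]: concurrent
D [6,7]: before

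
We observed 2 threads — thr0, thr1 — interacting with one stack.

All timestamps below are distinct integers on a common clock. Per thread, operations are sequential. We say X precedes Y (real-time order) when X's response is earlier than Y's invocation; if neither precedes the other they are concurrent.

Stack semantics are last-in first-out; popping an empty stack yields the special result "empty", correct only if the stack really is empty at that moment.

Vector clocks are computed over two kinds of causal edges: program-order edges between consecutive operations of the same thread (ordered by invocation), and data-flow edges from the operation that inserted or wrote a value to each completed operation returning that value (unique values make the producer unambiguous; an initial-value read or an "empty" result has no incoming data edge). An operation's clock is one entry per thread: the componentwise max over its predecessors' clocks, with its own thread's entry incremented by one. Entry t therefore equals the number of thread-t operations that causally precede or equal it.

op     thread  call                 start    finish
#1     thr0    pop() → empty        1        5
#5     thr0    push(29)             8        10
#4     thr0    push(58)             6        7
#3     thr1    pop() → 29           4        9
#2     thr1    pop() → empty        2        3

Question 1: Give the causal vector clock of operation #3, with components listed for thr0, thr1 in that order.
Answer: (3, 2)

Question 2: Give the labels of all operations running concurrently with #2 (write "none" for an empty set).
Answer: #1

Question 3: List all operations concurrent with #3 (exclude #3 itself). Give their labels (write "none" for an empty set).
Answer: #1, #4, #5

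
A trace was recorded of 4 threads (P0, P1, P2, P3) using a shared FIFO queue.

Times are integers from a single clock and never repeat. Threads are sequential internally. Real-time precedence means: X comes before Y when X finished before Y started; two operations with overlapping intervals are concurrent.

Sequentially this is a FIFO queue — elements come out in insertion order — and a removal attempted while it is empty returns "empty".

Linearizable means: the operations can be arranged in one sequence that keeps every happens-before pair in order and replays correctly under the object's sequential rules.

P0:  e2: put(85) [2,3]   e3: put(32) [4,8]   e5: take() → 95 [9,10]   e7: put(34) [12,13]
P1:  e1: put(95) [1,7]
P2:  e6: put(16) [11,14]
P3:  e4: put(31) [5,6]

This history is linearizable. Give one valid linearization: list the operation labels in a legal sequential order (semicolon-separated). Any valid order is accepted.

1. e1 put(95), leaving queue <95>
2. e2 put(85), leaving queue <95,85>
3. e3 put(32), leaving queue <95,85,32>
4. e4 put(31), leaving queue <95,85,32,31>
5. e5 take() → 95, leaving queue <85,32,31>
6. e6 put(16), leaving queue <85,32,31,16>
7. e7 put(34), leaving queue <85,32,31,16,34>

e1; e2; e3; e4; e5; e6; e7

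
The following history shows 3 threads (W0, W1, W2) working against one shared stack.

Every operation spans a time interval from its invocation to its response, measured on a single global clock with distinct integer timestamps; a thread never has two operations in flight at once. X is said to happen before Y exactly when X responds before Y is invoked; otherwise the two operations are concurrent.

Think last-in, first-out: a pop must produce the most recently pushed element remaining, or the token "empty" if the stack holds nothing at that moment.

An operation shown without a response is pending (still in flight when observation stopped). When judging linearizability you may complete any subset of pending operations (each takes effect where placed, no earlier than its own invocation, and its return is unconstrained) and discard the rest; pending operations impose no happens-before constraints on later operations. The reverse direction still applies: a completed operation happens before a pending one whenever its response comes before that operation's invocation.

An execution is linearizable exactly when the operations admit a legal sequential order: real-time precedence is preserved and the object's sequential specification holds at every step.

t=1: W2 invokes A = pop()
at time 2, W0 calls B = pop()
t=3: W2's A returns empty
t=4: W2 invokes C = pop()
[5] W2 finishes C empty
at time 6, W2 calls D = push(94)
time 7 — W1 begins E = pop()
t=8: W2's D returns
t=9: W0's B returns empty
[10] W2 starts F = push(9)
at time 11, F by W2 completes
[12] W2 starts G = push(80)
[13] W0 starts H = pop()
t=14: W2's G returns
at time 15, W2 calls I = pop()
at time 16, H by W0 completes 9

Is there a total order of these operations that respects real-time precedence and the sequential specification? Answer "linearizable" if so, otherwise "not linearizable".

witness order: A, B, C, D, E, F, G, I, H
1. A pop() → empty, leaving stack <>
2. B pop() → empty, leaving stack <>
3. C pop() → empty, leaving stack <>
4. D push(94), leaving stack <94>
5. E pop() (pending, included), leaving stack <>
6. F push(9), leaving stack <9>
7. G push(80), leaving stack <9,80>
8. I pop() (pending, included), leaving stack <9>
9. H pop() → 9, leaving stack <>

linearizable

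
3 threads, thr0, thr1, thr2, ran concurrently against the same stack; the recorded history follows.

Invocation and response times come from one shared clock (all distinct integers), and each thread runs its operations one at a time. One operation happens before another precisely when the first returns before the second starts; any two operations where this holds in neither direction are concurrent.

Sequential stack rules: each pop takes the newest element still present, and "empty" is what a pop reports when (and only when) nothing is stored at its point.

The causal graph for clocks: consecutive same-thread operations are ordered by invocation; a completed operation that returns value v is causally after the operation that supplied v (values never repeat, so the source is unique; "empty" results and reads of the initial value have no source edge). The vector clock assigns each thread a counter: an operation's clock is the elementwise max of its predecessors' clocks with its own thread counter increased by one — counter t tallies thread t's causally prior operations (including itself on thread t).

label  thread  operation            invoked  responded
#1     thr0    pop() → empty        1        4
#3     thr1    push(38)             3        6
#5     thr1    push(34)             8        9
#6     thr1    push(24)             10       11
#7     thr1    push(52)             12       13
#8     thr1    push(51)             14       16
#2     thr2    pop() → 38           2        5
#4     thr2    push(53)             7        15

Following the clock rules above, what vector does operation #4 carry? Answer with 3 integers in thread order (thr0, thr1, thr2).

(0, 1, 2)

root op #3, invoked 3: fresh clock plus thr1's own tick → (0, 1, 0)
root op #1, invoked 1: fresh clock plus thr0's own tick → (1, 0, 0)
merge at #2 (invoked 2): VC(#3)=(0, 1, 0), own-thread bump on thr2 → (0, 1, 1)
merge at #5 (invoked 8): VC(#3)=(0, 1, 0), own-thread bump on thr1 → (0, 2, 0)
merge at #4 (invoked 7): VC(#2)=(0, 1, 1), own-thread bump on thr2 → (0, 1, 2)
merge at #6 (invoked 10): VC(#5)=(0, 2, 0), own-thread bump on thr1 → (0, 3, 0)
merge at #7 (invoked 12): VC(#6)=(0, 3, 0), own-thread bump on thr1 → (0, 4, 0)
merge at #8 (invoked 14): VC(#7)=(0, 4, 0), own-thread bump on thr1 → (0, 5, 0)
target: VC(#4) = (0, 1, 2)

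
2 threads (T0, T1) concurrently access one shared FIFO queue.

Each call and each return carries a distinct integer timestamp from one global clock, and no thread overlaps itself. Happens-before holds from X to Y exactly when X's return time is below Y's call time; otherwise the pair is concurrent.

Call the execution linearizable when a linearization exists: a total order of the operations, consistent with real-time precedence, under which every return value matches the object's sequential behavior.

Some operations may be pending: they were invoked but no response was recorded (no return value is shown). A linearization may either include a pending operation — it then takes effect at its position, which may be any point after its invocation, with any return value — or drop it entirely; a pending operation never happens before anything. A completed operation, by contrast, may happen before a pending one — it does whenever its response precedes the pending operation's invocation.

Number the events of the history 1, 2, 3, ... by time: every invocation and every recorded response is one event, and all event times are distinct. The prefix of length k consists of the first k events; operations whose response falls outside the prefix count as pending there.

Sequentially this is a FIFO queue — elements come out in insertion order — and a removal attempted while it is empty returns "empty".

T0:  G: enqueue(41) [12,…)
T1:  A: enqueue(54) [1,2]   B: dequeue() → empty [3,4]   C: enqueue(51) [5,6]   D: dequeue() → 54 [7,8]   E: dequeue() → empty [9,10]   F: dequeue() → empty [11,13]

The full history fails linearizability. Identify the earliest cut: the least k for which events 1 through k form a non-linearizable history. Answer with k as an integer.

a valid linearization of events 1..3 exists, for instance A:
1. A enqueue(54), leaving queue <54>
at event 4 (B's time-4 response) nothing linearizes any more
one such order, A, B, breaks at step 2 where B dequeue() → empty is illegal

4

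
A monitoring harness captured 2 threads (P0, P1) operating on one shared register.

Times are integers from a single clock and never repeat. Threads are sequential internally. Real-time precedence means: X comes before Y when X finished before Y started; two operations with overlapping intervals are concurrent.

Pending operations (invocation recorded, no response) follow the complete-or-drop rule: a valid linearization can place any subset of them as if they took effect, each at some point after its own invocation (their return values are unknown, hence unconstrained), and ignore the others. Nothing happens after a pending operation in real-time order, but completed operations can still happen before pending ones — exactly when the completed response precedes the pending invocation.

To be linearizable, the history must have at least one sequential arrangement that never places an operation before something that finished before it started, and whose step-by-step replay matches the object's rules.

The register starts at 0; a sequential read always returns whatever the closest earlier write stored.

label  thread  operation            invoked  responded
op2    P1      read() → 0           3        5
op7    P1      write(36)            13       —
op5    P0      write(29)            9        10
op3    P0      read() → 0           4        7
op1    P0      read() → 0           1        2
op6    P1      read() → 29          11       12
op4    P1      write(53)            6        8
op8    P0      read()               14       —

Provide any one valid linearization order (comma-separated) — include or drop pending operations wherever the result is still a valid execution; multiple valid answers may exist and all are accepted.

after step 1 (op1 read() → 0): value 0
after step 2 (op2 read() → 0): value 0
after step 3 (op3 read() → 0): value 0
after step 4 (op4 write(53)): value 53
after step 5 (op5 write(29)): value 29
after step 6 (op6 read() → 29): value 29

op1, op2, op3, op4, op5, op6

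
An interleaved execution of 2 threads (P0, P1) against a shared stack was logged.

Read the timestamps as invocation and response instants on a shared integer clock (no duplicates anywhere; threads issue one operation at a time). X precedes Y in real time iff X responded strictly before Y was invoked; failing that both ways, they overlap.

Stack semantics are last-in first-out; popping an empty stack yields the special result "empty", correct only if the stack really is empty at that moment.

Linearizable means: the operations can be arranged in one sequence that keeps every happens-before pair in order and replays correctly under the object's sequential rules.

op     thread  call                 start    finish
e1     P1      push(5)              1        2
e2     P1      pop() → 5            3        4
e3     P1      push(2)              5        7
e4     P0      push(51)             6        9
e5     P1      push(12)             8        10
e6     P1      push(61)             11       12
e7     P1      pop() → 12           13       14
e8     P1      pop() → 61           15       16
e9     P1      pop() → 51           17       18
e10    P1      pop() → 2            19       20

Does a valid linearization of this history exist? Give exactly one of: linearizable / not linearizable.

not linearizable

already the first 14 events (up to e7's response at time 14) admit no linearization; the first 13 still do
every one of the 3 real-time-consistent orders over 7 completed stack ops fails the sequential spec
take e1, e2, e3, e4, e5, e6, e7: step 7 already fails, because e7 pop() → 12 cannot occur there
take e1, e2, e3, e5, e4, e6, e7: step 7 already fails, because e7 pop() → 12 cannot occur there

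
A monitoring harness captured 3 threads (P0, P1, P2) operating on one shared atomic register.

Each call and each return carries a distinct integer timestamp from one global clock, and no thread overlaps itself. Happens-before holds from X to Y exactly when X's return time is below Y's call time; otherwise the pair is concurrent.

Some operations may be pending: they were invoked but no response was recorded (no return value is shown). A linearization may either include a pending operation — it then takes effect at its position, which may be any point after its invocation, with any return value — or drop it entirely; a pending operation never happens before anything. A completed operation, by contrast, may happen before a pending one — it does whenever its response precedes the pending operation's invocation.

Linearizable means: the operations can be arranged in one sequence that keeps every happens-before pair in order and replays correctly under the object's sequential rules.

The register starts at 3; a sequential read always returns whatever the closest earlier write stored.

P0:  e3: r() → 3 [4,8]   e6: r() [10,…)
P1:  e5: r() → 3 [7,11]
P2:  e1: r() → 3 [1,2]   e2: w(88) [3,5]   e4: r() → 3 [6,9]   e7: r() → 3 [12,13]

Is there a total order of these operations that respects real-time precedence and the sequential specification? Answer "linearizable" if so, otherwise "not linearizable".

cut after 8 events: linearizable; cut after 9 events (e4 responds, time 9): not linearizable
all 3 real-time-respecting orders fail — 4 completed atomic register operations, no legal replay
no completion choice of the 1 pending operation (e5) rescues it — every subset was tried
for example e1, e2, e3, e4 (pending dropped) fails at step 3: e3 r() → 3 is not legal there
for example e1, e2, e4, e3 (pending dropped) fails at step 3: e4 r() → 3 is not legal there

not linearizable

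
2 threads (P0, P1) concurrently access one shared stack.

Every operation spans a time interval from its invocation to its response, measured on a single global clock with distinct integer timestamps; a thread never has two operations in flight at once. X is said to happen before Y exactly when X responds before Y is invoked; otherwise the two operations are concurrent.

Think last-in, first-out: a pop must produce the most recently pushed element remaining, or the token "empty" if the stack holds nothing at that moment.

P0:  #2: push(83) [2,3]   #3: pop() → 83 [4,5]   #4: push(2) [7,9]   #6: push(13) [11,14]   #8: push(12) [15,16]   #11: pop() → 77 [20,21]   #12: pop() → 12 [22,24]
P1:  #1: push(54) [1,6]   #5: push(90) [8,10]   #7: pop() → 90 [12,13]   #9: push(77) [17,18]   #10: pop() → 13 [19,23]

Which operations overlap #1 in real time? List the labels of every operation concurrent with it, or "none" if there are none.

#1 spans [1,6]: anything still running between times 1 and 6 counts as concurrent
#2 [2,3]: concurrent
#3 [4,5]: concurrent
#4 [7,9]: after
#5 [8,10]: after
#6 [11,14]: after
#7 [12,13]: after
#8 [15,16]: after
#9 [17,18]: after
#10 [19,23]: after
#11 [20,21]: after
#12 [22,24]: after

#2, #3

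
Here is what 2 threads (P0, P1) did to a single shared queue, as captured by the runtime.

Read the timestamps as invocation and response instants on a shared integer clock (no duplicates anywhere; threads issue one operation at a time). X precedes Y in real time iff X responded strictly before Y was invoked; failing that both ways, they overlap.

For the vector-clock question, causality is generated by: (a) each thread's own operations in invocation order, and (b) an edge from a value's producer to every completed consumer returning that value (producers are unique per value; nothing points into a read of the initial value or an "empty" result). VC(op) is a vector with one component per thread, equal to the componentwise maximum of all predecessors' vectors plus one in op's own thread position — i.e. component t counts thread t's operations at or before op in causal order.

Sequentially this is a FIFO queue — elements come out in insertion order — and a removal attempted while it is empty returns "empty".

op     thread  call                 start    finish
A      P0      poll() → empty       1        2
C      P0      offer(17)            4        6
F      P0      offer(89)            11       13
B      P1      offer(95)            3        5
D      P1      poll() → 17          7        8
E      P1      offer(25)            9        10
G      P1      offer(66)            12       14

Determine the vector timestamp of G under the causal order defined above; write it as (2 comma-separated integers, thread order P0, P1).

(2, 4)

invoked at 3, B has no predecessors; its own P1 bump gives (0, 1)
invoked at 1, A has no predecessors; its own P0 bump gives (1, 0)
C (invocation 4): componentwise max over VC(A)=(1, 0), +1 at P0, giving (2, 0)
F (invocation 11): componentwise max over VC(C)=(2, 0), +1 at P0, giving (3, 0)
D (invocation 7): componentwise max over VC(B)=(0, 1), VC(C)=(2, 0), +1 at P1, giving (2, 2)
E (invocation 9): componentwise max over VC(D)=(2, 2), +1 at P1, giving (2, 3)
G (invocation 12): componentwise max over VC(E)=(2, 3), +1 at P1, giving (2, 4)
target: VC(G) = (2, 4)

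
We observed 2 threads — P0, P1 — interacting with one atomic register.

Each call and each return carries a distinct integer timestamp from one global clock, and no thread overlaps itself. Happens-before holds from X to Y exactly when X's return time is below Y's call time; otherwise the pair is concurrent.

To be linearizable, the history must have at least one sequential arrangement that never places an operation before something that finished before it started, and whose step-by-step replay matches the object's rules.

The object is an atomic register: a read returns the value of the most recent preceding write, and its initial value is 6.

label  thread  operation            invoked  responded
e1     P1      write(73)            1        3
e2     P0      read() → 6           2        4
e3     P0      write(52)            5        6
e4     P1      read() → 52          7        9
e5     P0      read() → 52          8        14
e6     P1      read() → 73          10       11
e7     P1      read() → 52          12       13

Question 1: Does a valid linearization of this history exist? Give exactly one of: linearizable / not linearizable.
prefix check: 1..10 passes, 1..11 fails once e6's time-11 response joins
5 completed operations, 2 real-time-consistent orders — every atomic register replay fails
no escape via the 1 pending operation (e5): every completion choice fails
e.g. e1, e2, e3, e4, e6 (pending dropped): illegal at step 2, since e2 read() → 6 cannot apply there
e.g. e2, e1, e3, e4, e6 (pending dropped): illegal at step 5, since e6 read() → 73 cannot apply there

not linearizable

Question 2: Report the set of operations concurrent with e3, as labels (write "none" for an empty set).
Answer: none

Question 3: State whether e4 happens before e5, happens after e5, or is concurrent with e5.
Answer: concurrent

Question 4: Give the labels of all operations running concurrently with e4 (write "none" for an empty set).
Answer: e5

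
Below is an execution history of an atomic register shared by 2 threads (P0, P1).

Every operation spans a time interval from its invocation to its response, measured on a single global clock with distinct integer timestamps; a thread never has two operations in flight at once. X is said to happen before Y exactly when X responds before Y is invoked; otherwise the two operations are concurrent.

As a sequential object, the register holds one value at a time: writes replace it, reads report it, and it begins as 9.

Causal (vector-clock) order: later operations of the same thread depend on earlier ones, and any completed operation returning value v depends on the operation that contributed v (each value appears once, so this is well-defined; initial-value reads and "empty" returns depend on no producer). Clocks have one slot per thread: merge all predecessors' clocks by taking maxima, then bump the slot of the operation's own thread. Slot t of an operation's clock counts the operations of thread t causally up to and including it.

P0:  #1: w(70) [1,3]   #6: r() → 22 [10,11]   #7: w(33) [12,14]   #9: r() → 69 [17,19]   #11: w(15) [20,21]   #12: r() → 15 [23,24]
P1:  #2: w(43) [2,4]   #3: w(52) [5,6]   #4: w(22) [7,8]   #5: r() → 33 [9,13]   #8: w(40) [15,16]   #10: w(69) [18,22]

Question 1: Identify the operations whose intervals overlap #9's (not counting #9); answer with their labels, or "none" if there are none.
concurrent with #9 ([17,19]): every op whose interval crosses 17..19
#1 [1,3]: before
#2 [2,4]: before
#3 [5,6]: before
#4 [7,8]: before
#5 [9,13]: before
#6 [10,11]: before
#7 [12,14]: before
#8 [15,16]: before
#10 [18,22]: concurrent
#11 [20,21]: after
#12 [23,24]: after

#10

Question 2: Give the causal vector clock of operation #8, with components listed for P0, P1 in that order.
invoked at 2, #2 has no predecessors; its own P1 bump gives (0, 1)
invoked at 1, #1 has no predecessors; its own P0 bump gives (1, 0)
#3 (invocation 5): componentwise max over VC(#2)=(0, 1), +1 at P1, giving (0, 2)
#4 (invocation 7): componentwise max over VC(#3)=(0, 2), +1 at P1, giving (0, 3)
#6 (invocation 10): componentwise max over VC(#1)=(1, 0), VC(#4)=(0, 3), +1 at P0, giving (2, 3)
#7 (invocation 12): componentwise max over VC(#6)=(2, 3), +1 at P0, giving (3, 3)
#5 (invocation 9): componentwise max over VC(#4)=(0, 3), VC(#7)=(3, 3), +1 at P1, giving (3, 4)
#8 (invocation 15): componentwise max over VC(#5)=(3, 4), +1 at P1, giving (3, 5)
#10 (invocation 18): componentwise max over VC(#8)=(3, 5), +1 at P1, giving (3, 6)
#9 (invocation 17): componentwise max over VC(#7)=(3, 3), VC(#10)=(3, 6), +1 at P0, giving (4, 6)
#11 (invocation 20): componentwise max over VC(#9)=(4, 6), +1 at P0, giving (5, 6)
#12 (invocation 23): componentwise max over VC(#11)=(5, 6), +1 at P0, giving (6, 6)
target: VC(#8) = (3, 5)

(3, 5)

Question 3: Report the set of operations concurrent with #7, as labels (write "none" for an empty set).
#7 spans [12,14]; an op avoiding the whole window 12..14 is ordered, any other is concurrent
#1 [1,3]: before
#2 [2,4]: before
#3 [5,6]: before
#4 [7,8]: before
#5 [9,13]: concurrent
#6 [10,11]: before
#8 [15,16]: after
#9 [17,19]: after
#10 [18,22]: after
#11 [20,21]: after
#12 [23,24]: after

#5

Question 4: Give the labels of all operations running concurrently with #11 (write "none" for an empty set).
#11 runs from 20 to 21; window-overlapping ops are concurrent
#1 [1,3]: before
#2 [2,4]: before
#3 [5,6]: before
#4 [7,8]: before
#5 [9,13]: before
#6 [10,11]: before
#7 [12,14]: before
#8 [15,16]: before
#9 [17,19]: before
#10 [18,22]: concurrent
#12 [23,24]: after

#10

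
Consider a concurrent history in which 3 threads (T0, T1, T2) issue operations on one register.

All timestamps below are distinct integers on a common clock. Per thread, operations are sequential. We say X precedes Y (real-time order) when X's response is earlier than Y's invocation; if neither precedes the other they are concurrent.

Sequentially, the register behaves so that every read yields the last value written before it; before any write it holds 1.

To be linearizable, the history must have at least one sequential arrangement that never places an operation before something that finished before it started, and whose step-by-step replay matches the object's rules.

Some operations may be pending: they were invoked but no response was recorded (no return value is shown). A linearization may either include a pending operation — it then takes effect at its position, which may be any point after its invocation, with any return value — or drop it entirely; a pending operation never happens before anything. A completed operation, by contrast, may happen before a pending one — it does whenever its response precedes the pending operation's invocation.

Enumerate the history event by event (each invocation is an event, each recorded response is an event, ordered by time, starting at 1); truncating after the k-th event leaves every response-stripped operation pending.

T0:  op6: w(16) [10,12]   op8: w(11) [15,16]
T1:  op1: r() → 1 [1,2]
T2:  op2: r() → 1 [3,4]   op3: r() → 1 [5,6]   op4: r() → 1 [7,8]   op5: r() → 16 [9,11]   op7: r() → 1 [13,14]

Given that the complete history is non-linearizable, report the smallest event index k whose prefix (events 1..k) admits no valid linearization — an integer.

14

events 1..13 are linearizable, e.g. via op1, op2, op3, op4, op6, op5:
after step 1 (op1 r() → 1): value 1
after step 2 (op2 r() → 1): value 1
after step 3 (op3 r() → 1): value 1
after step 4 (op4 r() → 1): value 1
after step 5 (op6 w(16)): value 16
after step 6 (op5 r() → 16): value 16
at event 14 (op7's time-14 response) nothing linearizes any more
e.g. op1, op2, op3, op4, op5, op6, op7: illegal at step 5, since op5 r() → 16 cannot apply there
e.g. op1, op2, op3, op4, op6, op5, op7: illegal at step 7, since op7 r() → 1 cannot apply there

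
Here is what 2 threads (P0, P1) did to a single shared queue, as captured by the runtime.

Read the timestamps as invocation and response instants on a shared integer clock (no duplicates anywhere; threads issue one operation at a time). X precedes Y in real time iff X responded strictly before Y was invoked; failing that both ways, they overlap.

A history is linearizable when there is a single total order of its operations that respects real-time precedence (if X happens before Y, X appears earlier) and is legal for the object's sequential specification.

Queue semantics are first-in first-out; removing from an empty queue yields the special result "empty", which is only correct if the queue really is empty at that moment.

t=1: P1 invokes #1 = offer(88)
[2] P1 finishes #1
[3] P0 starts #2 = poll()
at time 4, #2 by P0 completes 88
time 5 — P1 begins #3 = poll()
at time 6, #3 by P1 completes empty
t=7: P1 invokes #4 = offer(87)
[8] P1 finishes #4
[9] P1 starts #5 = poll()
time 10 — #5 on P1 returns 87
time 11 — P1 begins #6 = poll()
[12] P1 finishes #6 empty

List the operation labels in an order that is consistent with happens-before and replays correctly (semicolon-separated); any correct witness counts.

#1; #2; #3; #4; #5; #6

1. #1 offer(88), leaving queue <88>
2. #2 poll() → 88, leaving queue <>
3. #3 poll() → empty, leaving queue <>
4. #4 offer(87), leaving queue <87>
5. #5 poll() → 87, leaving queue <>
6. #6 poll() → empty, leaving queue <>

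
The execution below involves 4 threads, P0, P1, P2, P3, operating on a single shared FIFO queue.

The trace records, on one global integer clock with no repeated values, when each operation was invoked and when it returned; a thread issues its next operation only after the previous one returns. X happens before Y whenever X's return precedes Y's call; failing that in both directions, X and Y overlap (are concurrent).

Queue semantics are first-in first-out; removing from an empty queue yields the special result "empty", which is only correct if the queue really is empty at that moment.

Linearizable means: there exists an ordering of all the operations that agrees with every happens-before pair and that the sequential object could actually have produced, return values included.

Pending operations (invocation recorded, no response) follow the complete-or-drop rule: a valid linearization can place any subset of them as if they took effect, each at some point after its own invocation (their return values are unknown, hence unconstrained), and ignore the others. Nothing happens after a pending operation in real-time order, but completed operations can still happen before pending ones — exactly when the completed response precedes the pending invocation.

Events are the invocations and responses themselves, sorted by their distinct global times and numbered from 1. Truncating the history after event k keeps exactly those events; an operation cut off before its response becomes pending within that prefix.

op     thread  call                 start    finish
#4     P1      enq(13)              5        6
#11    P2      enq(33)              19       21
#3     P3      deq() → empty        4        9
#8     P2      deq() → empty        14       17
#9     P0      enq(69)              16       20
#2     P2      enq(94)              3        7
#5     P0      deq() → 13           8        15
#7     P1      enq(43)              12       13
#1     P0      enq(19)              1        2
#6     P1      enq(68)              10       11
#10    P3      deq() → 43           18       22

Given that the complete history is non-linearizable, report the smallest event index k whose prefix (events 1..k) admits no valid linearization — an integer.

9

one valid order for events 1..8 is #1, #2, #3, #4:
after step 1 (#1 enq(19)): queue <19>
after step 2 (#2 enq(94)): queue <19,94>
after step 3 (#3 deq() (pending, included)): queue <94>
after step 4 (#4 enq(13)): queue <94,13>
include event 9 — #3 responding at 9 — and every candidate order breaks
include/drop combinations of the 1 pending operation (#5) were all tried; none helps
for example #1, #2, #3, #4 (pending dropped) fails at step 3: #3 deq() → empty is not legal there
for example #1, #2, #4, #3 (pending dropped) fails at step 4: #3 deq() → empty is not legal there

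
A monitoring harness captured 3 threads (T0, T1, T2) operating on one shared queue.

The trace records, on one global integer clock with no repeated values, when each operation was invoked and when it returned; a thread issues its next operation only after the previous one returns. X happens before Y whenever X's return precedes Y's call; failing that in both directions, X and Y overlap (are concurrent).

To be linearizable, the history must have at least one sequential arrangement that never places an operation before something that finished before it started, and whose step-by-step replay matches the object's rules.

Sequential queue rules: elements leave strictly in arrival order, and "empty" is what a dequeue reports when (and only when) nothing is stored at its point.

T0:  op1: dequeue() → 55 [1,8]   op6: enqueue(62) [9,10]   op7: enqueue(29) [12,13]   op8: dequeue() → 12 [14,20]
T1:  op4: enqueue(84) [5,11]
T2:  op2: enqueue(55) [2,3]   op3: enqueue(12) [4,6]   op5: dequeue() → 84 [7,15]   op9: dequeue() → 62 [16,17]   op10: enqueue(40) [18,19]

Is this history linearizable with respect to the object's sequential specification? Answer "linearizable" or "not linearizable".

witness order: op2, op1, op3, op4, op6, op7, op8, op5, op9, op10
1. op2 enqueue(55), leaving queue <55>
2. op1 dequeue() → 55, leaving queue <>
3. op3 enqueue(12), leaving queue <12>
4. op4 enqueue(84), leaving queue <12,84>
5. op6 enqueue(62), leaving queue <12,84,62>
6. op7 enqueue(29), leaving queue <12,84,62,29>
7. op8 dequeue() → 12, leaving queue <84,62,29>
8. op5 dequeue() → 84, leaving queue <62,29>
9. op9 dequeue() → 62, leaving queue <29>
10. op10 enqueue(40), leaving queue <29,40>

linearizable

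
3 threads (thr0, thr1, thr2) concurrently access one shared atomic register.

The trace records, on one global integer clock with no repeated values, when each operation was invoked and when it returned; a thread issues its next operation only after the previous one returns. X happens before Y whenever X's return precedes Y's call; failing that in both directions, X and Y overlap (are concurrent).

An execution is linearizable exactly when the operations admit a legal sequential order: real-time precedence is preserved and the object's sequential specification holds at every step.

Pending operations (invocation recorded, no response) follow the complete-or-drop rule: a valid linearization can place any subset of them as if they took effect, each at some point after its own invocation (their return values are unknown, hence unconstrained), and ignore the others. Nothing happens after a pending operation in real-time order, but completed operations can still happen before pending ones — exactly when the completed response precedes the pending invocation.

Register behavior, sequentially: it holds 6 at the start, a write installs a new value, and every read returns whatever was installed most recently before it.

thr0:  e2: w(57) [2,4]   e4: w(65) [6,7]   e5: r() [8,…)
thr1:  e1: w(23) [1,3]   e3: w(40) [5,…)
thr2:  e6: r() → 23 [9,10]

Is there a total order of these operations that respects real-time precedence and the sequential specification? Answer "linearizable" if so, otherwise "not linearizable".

not linearizable

through event 9 a valid linearization exists; event 10 (e6 responding at time 10) ends that
all 2 real-time-respecting orders fail — 4 completed atomic register operations, no legal replay
completion choices over the 2 pending operations (e3, e5) were checked; none helps
one such order, e1, e2, e4, e6 (pending dropped), breaks at step 4 where e6 r() → 23 is illegal
one such order, e2, e1, e4, e6 (pending dropped), breaks at step 4 where e6 r() → 23 is illegal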